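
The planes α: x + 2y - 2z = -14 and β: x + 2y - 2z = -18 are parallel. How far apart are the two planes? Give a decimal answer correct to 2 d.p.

1.33

Same normal n = (1, 2, -2) with |n| = √9; distance = |-14 − (-18)| / |n| = 4/√9 ≈ 1.33.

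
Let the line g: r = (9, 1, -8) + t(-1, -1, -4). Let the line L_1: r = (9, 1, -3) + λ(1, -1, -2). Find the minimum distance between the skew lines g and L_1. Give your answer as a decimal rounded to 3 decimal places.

1.508

Common perpendicular direction n = (-1, -1, -4) × (1, -1, -2) = (-2, -6, 2).
With w = (9, 1, -3) − (9, 1, -8) = (0, 0, 5), w · n = 10.
Distance = |w · n| / |n| = |10| / √44 ≈ 1.508.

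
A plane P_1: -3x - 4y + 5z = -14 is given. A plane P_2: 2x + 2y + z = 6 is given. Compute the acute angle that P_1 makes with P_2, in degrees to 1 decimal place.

64.9

cos θ = |n₁·n₂| / (|n₁||n₂|) = |-9| / (√50 · √9).
θ = arccos(0.42426) ≈ 64.9°.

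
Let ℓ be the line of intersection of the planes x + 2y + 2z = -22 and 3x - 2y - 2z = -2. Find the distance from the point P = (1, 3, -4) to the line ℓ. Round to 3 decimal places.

8.573

Direction of ℓ: (1, 2, 2) × (3, -2, -2) = (0, 8, -8).
A point on ℓ: solving the two plane equations with y = -2 gives (-6, -2, -6).
Taking (-6, -2, -6) on ℓ with direction v = (0, 8, -8): w = P − (-6, -2, -6) = (7, 5, 2), and w × v = (-56, 56, 56).
Distance = |w × v| / |v| = √9408 / √128 ≈ 8.573.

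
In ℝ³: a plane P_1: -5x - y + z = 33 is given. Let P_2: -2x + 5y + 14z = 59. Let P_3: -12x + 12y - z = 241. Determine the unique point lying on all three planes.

(-9, 11, -1)

Solving the 3×3 linear system -5x - y + z = 33, -2x + 5y + 14z = 59, -12x + 12y - z = 241 (e.g. by elimination or Cramer's rule, determinant = 1071) gives (-9, 11, -1).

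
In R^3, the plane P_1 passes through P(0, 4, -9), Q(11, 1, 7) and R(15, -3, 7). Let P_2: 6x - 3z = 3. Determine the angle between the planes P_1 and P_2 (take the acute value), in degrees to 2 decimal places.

41.81

PQ = (11, -3, 16), PR = (15, -7, 16); a normal to P_1 is PQ × PR = (64, 64, -32).
Using P: P_1 has equation 64x + 64y - 32z = 544.
cos θ = |n₁·n₂| / (|n₁||n₂|) = |480| / (√9216 · √45).
θ = arccos(0.74536) ≈ 41.81°.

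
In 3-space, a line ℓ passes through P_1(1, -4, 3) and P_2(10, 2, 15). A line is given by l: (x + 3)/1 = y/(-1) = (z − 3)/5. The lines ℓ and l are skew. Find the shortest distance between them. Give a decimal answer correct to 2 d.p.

5.41

A direction vector for ℓ is P_2 − P_1 = (9, 6, 12).
l has direction (1, -1, 5) through (-3, 0, 3).
Common perpendicular direction n = (9, 6, 12) × (1, -1, 5) = (42, -33, -15).
With w = (-3, 0, 3) − (1, -4, 3) = (-4, 4, 0), w · n = -300.
Distance = |w · n| / |n| = |-300| / √3078 ≈ 5.41.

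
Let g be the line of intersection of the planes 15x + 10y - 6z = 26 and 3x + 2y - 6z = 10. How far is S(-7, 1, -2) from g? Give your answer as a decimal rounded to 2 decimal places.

6.46

Direction of g: (15, 10, -6) × (3, 2, -6) = (-48, 72, 0).
A point on g: solving the two plane equations with x = 4 gives (4, -4, -1).
Taking (4, -4, -1) on g with direction v = (-48, 72, 0): w = S − (4, -4, -1) = (-11, 5, -1), and w × v = (72, 48, -552).
Distance = |w × v| / |v| = √312192 / √7488 ≈ 6.46.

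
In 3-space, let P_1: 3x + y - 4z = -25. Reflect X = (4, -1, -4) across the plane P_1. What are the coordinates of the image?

(-8, -5, 12)

λ = (n·X − d)/|n|² = (27 − (-25))/26 = 2.
Reflection = X − 2λn = (4, -1, -4) − 4·(3, 1, -4) = (-8, -5, 12).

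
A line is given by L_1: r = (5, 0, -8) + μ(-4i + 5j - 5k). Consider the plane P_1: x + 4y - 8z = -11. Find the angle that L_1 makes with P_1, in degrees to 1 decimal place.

sin θ = |n·v| / (|n||v|) = |56| / (√81 · √66) = 0.76590.
θ ≈ 50.0°.

50.0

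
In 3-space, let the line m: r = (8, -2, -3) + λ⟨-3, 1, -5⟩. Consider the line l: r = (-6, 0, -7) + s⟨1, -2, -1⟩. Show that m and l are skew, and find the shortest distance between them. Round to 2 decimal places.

8.14

Common perpendicular direction n = (-3, 1, -5) × (1, -2, -1) = (-11, -8, 5).
With w = (-6, 0, -7) − (8, -2, -3) = (-14, 2, -4), w · n = 118.
Since n ≠ 0 the lines are not parallel, and w · n = 118 ≠ 0 so they do not intersect; hence they are skew.
Distance = |w · n| / |n| = |118| / √210 ≈ 8.14.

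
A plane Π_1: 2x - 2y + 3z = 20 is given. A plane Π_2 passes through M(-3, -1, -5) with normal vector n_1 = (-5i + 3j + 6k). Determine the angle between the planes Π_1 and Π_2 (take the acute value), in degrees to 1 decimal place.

86.7

Π_2: n_1·r = n_1·M gives -5x + 3y + 6z = -18.
cos θ = |n₁·n₂| / (|n₁||n₂|) = |2| / (√17 · √70).
θ = arccos(0.05798) ≈ 86.7°.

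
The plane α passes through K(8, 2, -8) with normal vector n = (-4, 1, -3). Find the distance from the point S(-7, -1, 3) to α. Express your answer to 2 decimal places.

4.71

α: n·r = n·K gives -4x + y - 3z = -6.
n·S − d = (-4)·(-7) + (1)·(-1) + (-3)·(3) − (-6) = 24; |n| = √26.
Distance = |24| / √26 = 24/√26 ≈ 4.71.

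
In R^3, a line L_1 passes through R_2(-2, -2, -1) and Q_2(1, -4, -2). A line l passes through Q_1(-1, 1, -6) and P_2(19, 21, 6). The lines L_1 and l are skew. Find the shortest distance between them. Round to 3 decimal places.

A direction vector for L_1 is Q_2 − R_2 = (3, -2, -1).
A direction vector for l is P_2 − Q_1 = (20, 20, 12).
Common perpendicular direction n = (3, -2, -1) × (20, 20, 12) = (-4, -56, 100).
With w = (-1, 1, -6) − (-2, -2, -1) = (1, 3, -5), w · n = -672.
Distance = |w · n| / |n| = |-672| / √13152 ≈ 5.860.

5.860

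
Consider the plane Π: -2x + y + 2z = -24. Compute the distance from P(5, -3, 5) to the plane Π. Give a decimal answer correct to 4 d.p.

7.0000

n·P − d = (-2)·(5) + (1)·(-3) + (2)·(5) − (-24) = 21; |n| = √9.
Distance = |21| / √9 = 21/√9 ≈ 7.0000.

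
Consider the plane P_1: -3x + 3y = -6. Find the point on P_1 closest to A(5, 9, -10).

(8, 6, -10)

Foot = A − λn with λ = (n·A − d)/|n|² = (12 − (-6))/18 = 1.
Foot = (5, 9, -10) − 1·(-3, 3, 0) = (8, 6, -10).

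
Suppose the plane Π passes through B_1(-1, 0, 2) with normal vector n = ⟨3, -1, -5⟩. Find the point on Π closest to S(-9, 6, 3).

(-6, 5, -2)

Π: n·r = n·B_1 gives 3x - y - 5z = -13.
Foot = S − λn with λ = (n·S − d)/|n|² = (-48 − (-13))/35 = -1.
Foot = (-9, 6, 3) − (-1)·(3, -1, -5) = (-6, 5, -2).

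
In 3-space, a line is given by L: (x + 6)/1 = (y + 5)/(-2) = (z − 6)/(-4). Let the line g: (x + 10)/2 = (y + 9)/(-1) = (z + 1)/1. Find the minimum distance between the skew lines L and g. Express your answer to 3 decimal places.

3.474

L has direction (1, -2, -4) through (-6, -5, 6).
g has direction (2, -1, 1) through (-10, -9, -1).
Common perpendicular direction n = (1, -2, -4) × (2, -1, 1) = (-6, -9, 3).
With w = (-10, -9, -1) − (-6, -5, 6) = (-4, -4, -7), w · n = 39.
Distance = |w · n| / |n| = |39| / √126 ≈ 3.474.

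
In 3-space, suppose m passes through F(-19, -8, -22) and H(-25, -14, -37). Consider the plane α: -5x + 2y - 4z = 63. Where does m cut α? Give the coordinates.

(-11, 0, -2)

A direction vector for m is H − F = (-6, -6, -15).
Substitute r = (-19, -8, -22) + t(-6, -6, -15) into the plane: 167 + 78t = 63, so t = -4/3.
Intersection: (-19, -8, -22) + (-4/3)·(-6, -6, -15) = (-11, 0, -2).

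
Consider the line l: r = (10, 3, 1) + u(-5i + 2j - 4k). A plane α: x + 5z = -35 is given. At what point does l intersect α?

(0, 7, -7)

Substitute r = (10, 3, 1) + t(-5, 2, -4) into the plane: 15 + (-25)t = -35, so t = 2.
Intersection: (10, 3, 1) + 2·(-5, 2, -4) = (0, 7, -7).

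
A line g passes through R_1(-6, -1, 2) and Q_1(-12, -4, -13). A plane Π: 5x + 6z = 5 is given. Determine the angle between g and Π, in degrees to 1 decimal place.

A direction vector for g is Q_1 − R_1 = (-6, -3, -15).
sin θ = |n·v| / (|n||v|) = |-120| / (√61 · √270) = 0.93505.
θ ≈ 69.2°.

69.2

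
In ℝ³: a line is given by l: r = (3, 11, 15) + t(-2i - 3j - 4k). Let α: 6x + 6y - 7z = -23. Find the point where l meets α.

Substitute r = (3, 11, 15) + t(-2, -3, -4) into the plane: -21 + (-2)t = -23, so t = 1.
Intersection: (3, 11, 15) + 1·(-2, -3, -4) = (1, 8, 11).

(1, 8, 11)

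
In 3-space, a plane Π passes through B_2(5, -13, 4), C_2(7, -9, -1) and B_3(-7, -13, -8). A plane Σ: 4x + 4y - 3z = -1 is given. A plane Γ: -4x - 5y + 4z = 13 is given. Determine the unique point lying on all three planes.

B_2C_2 = (2, 4, -5), B_2B_3 = (-12, 0, -12); a normal to Π is B_2C_2 × B_2B_3 = (-48, 84, 48).
Using B_2: Π has equation -48x + 84y + 48z = -1140.
Solving the 3×3 linear system -48x + 84y + 48z = -1140, 4x + 4y - 3z = -1, -4x - 5y + 4z = 13 (e.g. by elimination or Cramer's rule, determinant = -576) gives (11, -9, 3).

(11, -9, 3)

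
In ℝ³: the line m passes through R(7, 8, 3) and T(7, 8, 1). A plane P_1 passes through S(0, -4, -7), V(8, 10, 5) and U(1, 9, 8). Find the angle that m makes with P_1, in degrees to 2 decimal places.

A direction vector for m is T − R = (0, 0, -2).
SV = (8, 14, 12), SU = (1, 13, 15); a normal to P_1 is SV × SU = (54, -108, 90).
Using S: P_1 has equation 54x - 108y + 90z = -198.
sin θ = |n·v| / (|n||v|) = |-180| / (√22680 · √4) = 0.59761.
θ ≈ 36.70°.

36.70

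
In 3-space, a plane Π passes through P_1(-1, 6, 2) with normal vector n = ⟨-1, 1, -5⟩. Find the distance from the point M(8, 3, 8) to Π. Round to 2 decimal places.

8.08

Π: n·r = n·P_1 gives -x + y - 5z = -3.
n·M − d = (-1)·(8) + (1)·(3) + (-5)·(8) − (-3) = -42; |n| = √27.
Distance = |-42| / √27 = 42/√27 ≈ 8.08.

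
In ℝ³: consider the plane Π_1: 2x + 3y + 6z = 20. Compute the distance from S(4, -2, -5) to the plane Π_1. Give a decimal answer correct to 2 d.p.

6.86

n·S − d = (2)·(4) + (3)·(-2) + (6)·(-5) − 20 = -48; |n| = √49.
Distance = |-48| / √49 = 48/√49 ≈ 6.86.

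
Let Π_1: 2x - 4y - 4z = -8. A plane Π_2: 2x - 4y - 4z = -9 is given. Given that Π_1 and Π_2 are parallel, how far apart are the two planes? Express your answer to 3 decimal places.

0.167

Same normal n = (2, -4, -4) with |n| = √36; distance = |-8 − (-9)| / |n| = 1/√36 ≈ 0.167.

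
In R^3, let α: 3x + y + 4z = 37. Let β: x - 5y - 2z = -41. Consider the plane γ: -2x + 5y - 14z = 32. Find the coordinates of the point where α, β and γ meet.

(9, 10, 0)

Solving the 3×3 linear system 3x + y + 4z = 37, x - 5y - 2z = -41, -2x + 5y - 14z = 32 (e.g. by elimination or Cramer's rule, determinant = 238) gives (9, 10, 0).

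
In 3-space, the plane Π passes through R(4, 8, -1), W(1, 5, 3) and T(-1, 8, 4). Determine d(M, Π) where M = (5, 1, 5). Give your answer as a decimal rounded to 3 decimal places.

3.212

RW = (-3, -3, 4), RT = (-5, 0, 5); a normal to Π is RW × RT = (-15, -5, -15).
Using R: Π has equation -15x - 5y - 15z = -85.
n·M − d = (-15)·(5) + (-5)·(1) + (-15)·(5) − (-85) = -70; |n| = √475.
Distance = |-70| / √475 = 70/√475 ≈ 3.212.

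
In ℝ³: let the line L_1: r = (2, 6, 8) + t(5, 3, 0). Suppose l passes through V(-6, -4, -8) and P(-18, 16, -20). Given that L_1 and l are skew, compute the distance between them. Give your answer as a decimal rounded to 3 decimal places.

16.267

A direction vector for l is P − V = (-12, 20, -12).
Common perpendicular direction n = (5, 3, 0) × (-12, 20, -12) = (-36, 60, 136).
With w = (-6, -4, -8) − (2, 6, 8) = (-8, -10, -16), w · n = -2488.
Distance = |w · n| / |n| = |-2488| / √23392 ≈ 16.267.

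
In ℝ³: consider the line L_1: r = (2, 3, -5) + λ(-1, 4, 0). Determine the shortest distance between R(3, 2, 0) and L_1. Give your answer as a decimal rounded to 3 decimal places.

5.053

Taking (2, 3, -5) on L_1 with direction v = (-1, 4, 0): w = R − (2, 3, -5) = (1, -1, 5), and w × v = (-20, -5, 3).
Distance = |w × v| / |v| = √434 / √17 ≈ 5.053.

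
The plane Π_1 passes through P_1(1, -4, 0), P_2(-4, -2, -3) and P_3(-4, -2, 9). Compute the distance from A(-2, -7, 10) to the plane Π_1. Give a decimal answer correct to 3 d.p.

3.900

P_1P_2 = (-5, 2, -3), P_1P_3 = (-5, 2, 9); a normal to Π_1 is P_1P_2 × P_1P_3 = (24, 60, 0).
Using P_1: Π_1 has equation 24x + 60y = -216.
n·A − d = (24)·(-2) + (60)·(-7) + (0)·(10) − (-216) = -252; |n| = √4176.
Distance = |-252| / √4176 = 252/√4176 ≈ 3.900.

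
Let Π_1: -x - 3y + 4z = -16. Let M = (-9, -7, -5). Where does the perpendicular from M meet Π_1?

Foot = M − λn with λ = (n·M − d)/|n|² = (10 − (-16))/26 = 1.
Foot = (-9, -7, -5) − 1·(-1, -3, 4) = (-8, -4, -9).

(-8, -4, -9)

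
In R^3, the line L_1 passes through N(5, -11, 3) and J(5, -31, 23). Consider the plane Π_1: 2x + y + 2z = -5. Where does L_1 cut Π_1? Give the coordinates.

(5, -1, -7)

A direction vector for L_1 is J − N = (0, -20, 20).
Substitute r = (5, -11, 3) + t(0, -20, 20) into the plane: 5 + 20t = -5, so t = -1/2.
Intersection: (5, -11, 3) + (-1/2)·(0, -20, 20) = (5, -1, -7).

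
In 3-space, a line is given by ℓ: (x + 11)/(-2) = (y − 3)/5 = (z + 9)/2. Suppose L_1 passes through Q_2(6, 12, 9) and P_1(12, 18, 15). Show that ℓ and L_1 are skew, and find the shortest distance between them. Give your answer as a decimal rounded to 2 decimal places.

ℓ has direction (-2, 5, 2) through (-11, 3, -9).
A direction vector for L_1 is P_1 − Q_2 = (6, 6, 6).
Common perpendicular direction n = (-2, 5, 2) × (6, 6, 6) = (18, 24, -42).
With w = (6, 12, 9) − (-11, 3, -9) = (17, 9, 18), w · n = -234.
Since n ≠ 0 the lines are not parallel, and w · n = -234 ≠ 0 so they do not intersect; hence they are skew.
Distance = |w · n| / |n| = |-234| / √2664 ≈ 4.53.

4.53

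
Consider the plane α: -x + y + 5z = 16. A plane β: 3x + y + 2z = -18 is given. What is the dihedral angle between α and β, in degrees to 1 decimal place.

cos θ = |n₁·n₂| / (|n₁||n₂|) = |8| / (√27 · √14).
θ = arccos(0.41148) ≈ 65.7°.

65.7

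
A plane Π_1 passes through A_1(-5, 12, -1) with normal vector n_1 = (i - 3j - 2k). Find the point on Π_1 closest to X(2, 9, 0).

(1, 12, 2)

Π_1: n_1·r = n_1·A_1 gives x - 3y - 2z = -39.
Foot = X − λn with λ = (n·X − d)/|n|² = (-25 − (-39))/14 = 1.
Foot = (2, 9, 0) − 1·(1, -3, -2) = (1, 12, 2).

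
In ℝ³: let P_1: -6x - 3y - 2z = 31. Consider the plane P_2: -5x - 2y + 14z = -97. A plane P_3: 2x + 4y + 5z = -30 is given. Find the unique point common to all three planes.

Solving the 3×3 linear system -6x - 3y - 2z = 31, -5x - 2y + 14z = -97, 2x + 4y + 5z = -30 (e.g. by elimination or Cramer's rule, determinant = 269) gives (-5, 5, -8).

(-5, 5, -8)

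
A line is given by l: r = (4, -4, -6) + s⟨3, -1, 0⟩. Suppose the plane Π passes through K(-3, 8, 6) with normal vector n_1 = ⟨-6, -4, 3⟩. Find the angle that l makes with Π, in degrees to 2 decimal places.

34.53

Π: n_1·r = n_1·K gives -6x - 4y + 3z = 4.
sin θ = |n·v| / (|n||v|) = |-14| / (√61 · √10) = 0.56684.
θ ≈ 34.53°.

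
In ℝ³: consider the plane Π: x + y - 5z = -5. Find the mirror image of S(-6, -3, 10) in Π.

(-2, 1, -10)

λ = (n·S − d)/|n|² = (-59 − (-5))/27 = -2.
Reflection = S − 2λn = (-6, -3, 10) − (-4)·(1, 1, -5) = (-2, 1, -10).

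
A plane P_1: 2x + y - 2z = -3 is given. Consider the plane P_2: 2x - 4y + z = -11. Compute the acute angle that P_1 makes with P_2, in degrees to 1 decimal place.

81.6

cos θ = |n₁·n₂| / (|n₁||n₂|) = |-2| / (√9 · √21).
θ = arccos(0.14548) ≈ 81.6°.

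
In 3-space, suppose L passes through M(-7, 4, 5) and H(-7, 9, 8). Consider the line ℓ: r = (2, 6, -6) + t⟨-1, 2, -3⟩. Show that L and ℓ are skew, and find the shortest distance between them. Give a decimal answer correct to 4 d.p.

11.4708

A direction vector for L is H − M = (0, 5, 3).
Common perpendicular direction n = (0, 5, 3) × (-1, 2, -3) = (-21, -3, 5).
With w = (2, 6, -6) − (-7, 4, 5) = (9, 2, -11), w · n = -250.
Since n ≠ 0 the lines are not parallel, and w · n = -250 ≠ 0 so they do not intersect; hence they are skew.
Distance = |w · n| / |n| = |-250| / √475 ≈ 11.4708.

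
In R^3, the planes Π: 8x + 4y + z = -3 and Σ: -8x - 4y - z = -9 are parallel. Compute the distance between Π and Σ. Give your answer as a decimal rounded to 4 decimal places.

1.3333

Rescale Σ by 1/(-1): 8x + 4y + z = 9. Then distance = |-3 − 9| / √81 ≈ 1.3333.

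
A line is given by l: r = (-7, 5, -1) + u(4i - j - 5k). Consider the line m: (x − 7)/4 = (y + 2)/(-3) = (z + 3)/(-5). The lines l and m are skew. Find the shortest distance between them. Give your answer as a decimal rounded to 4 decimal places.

9.6828

m has direction (4, -3, -5) through (7, -2, -3).
Common perpendicular direction n = (4, -1, -5) × (4, -3, -5) = (-10, 0, -8).
With w = (7, -2, -3) − (-7, 5, -1) = (14, -7, -2), w · n = -124.
Distance = |w · n| / |n| = |-124| / √164 ≈ 9.6828.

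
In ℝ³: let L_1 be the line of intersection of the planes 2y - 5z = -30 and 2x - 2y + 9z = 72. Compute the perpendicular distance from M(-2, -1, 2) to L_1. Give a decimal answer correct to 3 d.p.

Direction of L_1: (0, 2, -5) × (2, -2, 9) = (8, -10, -4).
A point on L_1: solving the two plane equations with x = 5 gives (5, 5, 8).
Taking (5, 5, 8) on L_1 with direction v = (8, -10, -4): w = M − (5, 5, 8) = (-7, -6, -6), and w × v = (-36, -76, 118).
Distance = |w × v| / |v| = √20996 / √180 ≈ 10.800.

10.800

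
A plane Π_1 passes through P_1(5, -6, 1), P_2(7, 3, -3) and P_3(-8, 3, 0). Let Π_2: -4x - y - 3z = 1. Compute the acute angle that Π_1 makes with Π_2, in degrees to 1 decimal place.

41.2

P_1P_2 = (2, 9, -4), P_1P_3 = (-13, 9, -1); a normal to Π_1 is P_1P_2 × P_1P_3 = (27, 54, 135).
Using P_1: Π_1 has equation 27x + 54y + 135z = -54.
cos θ = |n₁·n₂| / (|n₁||n₂|) = |-567| / (√21870 · √26).
θ = arccos(0.75192) ≈ 41.2°.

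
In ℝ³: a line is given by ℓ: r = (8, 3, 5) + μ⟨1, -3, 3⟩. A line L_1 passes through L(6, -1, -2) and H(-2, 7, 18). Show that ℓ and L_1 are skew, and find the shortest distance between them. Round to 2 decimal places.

A direction vector for L_1 is H − L = (-8, 8, 20).
Common perpendicular direction n = (1, -3, 3) × (-8, 8, 20) = (-84, -44, -16).
With w = (6, -1, -2) − (8, 3, 5) = (-2, -4, -7), w · n = 456.
Since n ≠ 0 the lines are not parallel, and w · n = 456 ≠ 0 so they do not intersect; hence they are skew.
Distance = |w · n| / |n| = |456| / √9248 ≈ 4.74.

4.74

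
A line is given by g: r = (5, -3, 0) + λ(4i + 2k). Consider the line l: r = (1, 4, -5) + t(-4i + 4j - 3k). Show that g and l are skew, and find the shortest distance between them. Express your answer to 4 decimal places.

1.0911

Common perpendicular direction n = (4, 0, 2) × (-4, 4, -3) = (-8, 4, 16).
With w = (1, 4, -5) − (5, -3, 0) = (-4, 7, -5), w · n = -20.
Since n ≠ 0 the lines are not parallel, and w · n = -20 ≠ 0 so they do not intersect; hence they are skew.
Distance = |w · n| / |n| = |-20| / √336 ≈ 1.0911.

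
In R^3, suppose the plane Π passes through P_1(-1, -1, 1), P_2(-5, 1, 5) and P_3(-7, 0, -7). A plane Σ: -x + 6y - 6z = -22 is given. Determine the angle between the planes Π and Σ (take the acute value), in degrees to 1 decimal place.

P_1P_2 = (-4, 2, 4), P_1P_3 = (-6, 1, -8); a normal to Π is P_1P_2 × P_1P_3 = (-20, -56, 8).
Using P_1: Π has equation -20x - 56y + 8z = 84.
cos θ = |n₁·n₂| / (|n₁||n₂|) = |-364| / (√3600 · √73).
θ = arccos(0.71005) ≈ 44.8°.

44.8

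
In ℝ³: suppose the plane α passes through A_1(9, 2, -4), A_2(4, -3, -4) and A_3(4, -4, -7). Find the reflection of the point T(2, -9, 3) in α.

A_1A_2 = (-5, -5, 0), A_1A_3 = (-5, -6, -3); a normal to α is A_1A_2 × A_1A_3 = (15, -15, 5).
Using A_1: α has equation 15x - 15y + 5z = 85.
λ = (n·T − d)/|n|² = (180 − 85)/475 = 1/5.
Reflection = T − 2λn = (2, -9, 3) − (2/5)·(15, -15, 5) = (-4, -3, 1).

(-4, -3, 1)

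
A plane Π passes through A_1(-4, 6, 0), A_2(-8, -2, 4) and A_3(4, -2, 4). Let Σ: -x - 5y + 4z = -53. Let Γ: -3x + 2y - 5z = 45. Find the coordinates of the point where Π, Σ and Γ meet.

A_1A_2 = (-4, -8, 4), A_1A_3 = (8, -8, 4); a normal to Π is A_1A_2 × A_1A_3 = (0, 48, 96).
Using A_1: Π has equation 48y + 96z = 288.
Solving the 3×3 linear system 48y + 96z = 288, -x - 5y + 4z = -53, -3x + 2y - 5z = 45 (e.g. by elimination or Cramer's rule, determinant = -2448) gives (-5, 10, -2).

(-5, 10, -2)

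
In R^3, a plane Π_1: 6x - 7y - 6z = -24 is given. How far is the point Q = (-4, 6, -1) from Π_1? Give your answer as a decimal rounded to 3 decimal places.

n·Q − d = (6)·(-4) + (-7)·(6) + (-6)·(-1) − (-24) = -36; |n| = √121.
Distance = |-36| / √121 = 36/√121 ≈ 3.273.

3.273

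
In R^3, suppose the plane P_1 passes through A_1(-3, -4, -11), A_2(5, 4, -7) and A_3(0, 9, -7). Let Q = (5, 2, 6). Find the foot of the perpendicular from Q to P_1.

A_1A_2 = (8, 8, 4), A_1A_3 = (3, 13, 4); a normal to P_1 is A_1A_2 × A_1A_3 = (-20, -20, 80).
Using A_1: P_1 has equation -20x - 20y + 80z = -740.
Foot = Q − λn with λ = (n·Q − d)/|n|² = (340 − (-740))/7200 = 3/20.
Foot = (5, 2, 6) − (3/20)·(-20, -20, 80) = (8, 5, -6).

(8, 5, -6)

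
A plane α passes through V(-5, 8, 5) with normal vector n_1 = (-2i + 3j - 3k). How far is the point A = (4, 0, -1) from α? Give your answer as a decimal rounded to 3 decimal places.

α: n_1·r = n_1·V gives -2x + 3y - 3z = 19.
n·A − d = (-2)·(4) + (3)·(0) + (-3)·(-1) − 19 = -24; |n| = √22.
Distance = |-24| / √22 = 24/√22 ≈ 5.117.

5.117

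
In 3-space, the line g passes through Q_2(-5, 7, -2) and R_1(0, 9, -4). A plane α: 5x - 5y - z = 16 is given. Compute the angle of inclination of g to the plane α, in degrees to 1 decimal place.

A direction vector for g is R_1 − Q_2 = (5, 2, -2).
sin θ = |n·v| / (|n||v|) = |17| / (√51 · √33) = 0.41439.
θ ≈ 24.5°.

24.5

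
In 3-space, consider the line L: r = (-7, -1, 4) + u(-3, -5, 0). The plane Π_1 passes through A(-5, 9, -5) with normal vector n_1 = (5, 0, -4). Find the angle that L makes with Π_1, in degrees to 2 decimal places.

23.69

Π_1: n_1·r = n_1·A gives 5x - 4z = -5.
sin θ = |n·v| / (|n||v|) = |-15| / (√41 · √34) = 0.40175.
θ ≈ 23.69°.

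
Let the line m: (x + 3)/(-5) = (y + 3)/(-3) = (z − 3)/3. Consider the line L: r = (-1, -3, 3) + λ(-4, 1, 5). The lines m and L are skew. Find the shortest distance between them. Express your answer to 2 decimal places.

m has direction (-5, -3, 3) through (-3, -3, 3).
Common perpendicular direction n = (-5, -3, 3) × (-4, 1, 5) = (-18, 13, -17).
With w = (-1, -3, 3) − (-3, -3, 3) = (2, 0, 0), w · n = -36.
Distance = |w · n| / |n| = |-36| / √782 ≈ 1.29.

1.29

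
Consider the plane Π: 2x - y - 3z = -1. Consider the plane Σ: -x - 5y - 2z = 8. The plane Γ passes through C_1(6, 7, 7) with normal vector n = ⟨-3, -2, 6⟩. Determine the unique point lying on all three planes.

Γ: n·r = n·C_1 gives -3x - 2y + 6z = 10.
Solving the 3×3 linear system 2x - y - 3z = -1, -x - 5y - 2z = 8, -3x - 2y + 6z = 10 (e.g. by elimination or Cramer's rule, determinant = -41) gives (0, -2, 1).

(0, -2, 1)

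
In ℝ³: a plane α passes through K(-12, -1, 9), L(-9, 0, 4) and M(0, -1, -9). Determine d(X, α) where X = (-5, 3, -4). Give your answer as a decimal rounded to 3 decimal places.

KL = (3, 1, -5), KM = (12, 0, -18); a normal to α is KL × KM = (-18, -6, -12).
Using K: α has equation -18x - 6y - 12z = 114.
n·X − d = (-18)·(-5) + (-6)·(3) + (-12)·(-4) − 114 = 6; |n| = √504.
Distance = |6| / √504 = 6/√504 ≈ 0.267.

0.267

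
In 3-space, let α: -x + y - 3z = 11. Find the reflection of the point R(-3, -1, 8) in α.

(-9, 5, -10)

λ = (n·R − d)/|n|² = (-22 − 11)/11 = -3.
Reflection = R − 2λn = (-3, -1, 8) − (-6)·(-1, 1, -3) = (-9, 5, -10).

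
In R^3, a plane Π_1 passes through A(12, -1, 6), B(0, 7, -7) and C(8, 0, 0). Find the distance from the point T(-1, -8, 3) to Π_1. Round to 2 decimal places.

11.89

AB = (-12, 8, -13), AC = (-4, 1, -6); a normal to Π_1 is AB × AC = (-35, -20, 20).
Using A: Π_1 has equation -35x - 20y + 20z = -280.
n·T − d = (-35)·(-1) + (-20)·(-8) + (20)·(3) − (-280) = 535; |n| = √2025.
Distance = |535| / √2025 = 535/√2025 ≈ 11.89.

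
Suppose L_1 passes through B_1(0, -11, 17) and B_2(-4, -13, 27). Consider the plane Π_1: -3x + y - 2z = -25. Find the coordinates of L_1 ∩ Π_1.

A direction vector for L_1 is B_2 − B_1 = (-4, -2, 10).
Substitute r = (0, -11, 17) + t(-4, -2, 10) into the plane: -45 + (-10)t = -25, so t = -2.
Intersection: (0, -11, 17) + (-2)·(-4, -2, 10) = (8, -7, -3).

(8, -7, -3)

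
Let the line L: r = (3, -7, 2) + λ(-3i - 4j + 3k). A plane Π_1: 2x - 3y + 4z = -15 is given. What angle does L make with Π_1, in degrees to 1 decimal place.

sin θ = |n·v| / (|n||v|) = |18| / (√29 · √34) = 0.57324.
θ ≈ 35.0°.

35.0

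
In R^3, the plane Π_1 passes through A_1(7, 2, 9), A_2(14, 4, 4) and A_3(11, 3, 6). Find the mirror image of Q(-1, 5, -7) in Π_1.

A_1A_2 = (7, 2, -5), A_1A_3 = (4, 1, -3); a normal to Π_1 is A_1A_2 × A_1A_3 = (-1, 1, -1).
Using A_1: Π_1 has equation -x + y - z = -14.
λ = (n·Q − d)/|n|² = (13 − (-14))/3 = 9.
Reflection = Q − 2λn = (-1, 5, -7) − 18·(-1, 1, -1) = (17, -13, 11).

(17, -13, 11)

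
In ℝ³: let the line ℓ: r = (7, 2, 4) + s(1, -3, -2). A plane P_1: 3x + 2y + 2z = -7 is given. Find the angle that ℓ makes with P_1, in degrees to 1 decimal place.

27.0

sin θ = |n·v| / (|n||v|) = |-7| / (√17 · √14) = 0.45374.
θ ≈ 27.0°.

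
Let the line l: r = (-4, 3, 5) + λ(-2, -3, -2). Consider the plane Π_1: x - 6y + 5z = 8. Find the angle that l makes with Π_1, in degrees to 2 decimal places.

sin θ = |n·v| / (|n||v|) = |6| / (√62 · √17) = 0.18481.
θ ≈ 10.65°.

10.65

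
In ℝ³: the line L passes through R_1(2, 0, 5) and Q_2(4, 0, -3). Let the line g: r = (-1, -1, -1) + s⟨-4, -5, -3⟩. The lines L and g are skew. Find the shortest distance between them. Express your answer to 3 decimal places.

A direction vector for L is Q_2 − R_1 = (2, 0, -8).
Common perpendicular direction n = (2, 0, -8) × (-4, -5, -3) = (-40, 38, -10).
With w = (-1, -1, -1) − (2, 0, 5) = (-3, -1, -6), w · n = 142.
Distance = |w · n| / |n| = |142| / √3144 ≈ 2.532.

2.532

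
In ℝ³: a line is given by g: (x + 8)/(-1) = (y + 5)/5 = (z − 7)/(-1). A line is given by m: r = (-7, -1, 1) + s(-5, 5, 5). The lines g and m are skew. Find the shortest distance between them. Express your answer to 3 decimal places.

g has direction (-1, 5, -1) through (-8, -5, 7).
Common perpendicular direction n = (-1, 5, -1) × (-5, 5, 5) = (30, 10, 20).
With w = (-7, -1, 1) − (-8, -5, 7) = (1, 4, -6), w · n = -50.
Distance = |w · n| / |n| = |-50| / √1400 ≈ 1.336.

1.336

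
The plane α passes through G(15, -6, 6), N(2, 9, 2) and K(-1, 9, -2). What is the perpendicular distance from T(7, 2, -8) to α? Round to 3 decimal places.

5.529

GN = (-13, 15, -4), GK = (-16, 15, -8); a normal to α is GN × GK = (-60, -40, 45).
Using G: α has equation -60x - 40y + 45z = -390.
n·T − d = (-60)·(7) + (-40)·(2) + (45)·(-8) − (-390) = -470; |n| = √7225.
Distance = |-470| / √7225 = 470/√7225 ≈ 5.529.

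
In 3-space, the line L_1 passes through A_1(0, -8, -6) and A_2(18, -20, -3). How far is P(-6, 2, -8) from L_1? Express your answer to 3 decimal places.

A direction vector for L_1 is A_2 − A_1 = (18, -12, 3).
Taking (0, -8, -6) on L_1 with direction v = (18, -12, 3): w = P − (0, -8, -6) = (-6, 10, -2), and w × v = (6, -18, -108).
Distance = |w × v| / |v| = √12024 / √477 ≈ 5.021.

5.021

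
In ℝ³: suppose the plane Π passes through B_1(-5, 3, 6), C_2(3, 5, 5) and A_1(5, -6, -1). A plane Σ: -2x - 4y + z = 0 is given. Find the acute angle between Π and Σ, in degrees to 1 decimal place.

61.6

B_1C_2 = (8, 2, -1), B_1A_1 = (10, -9, -7); a normal to Π is B_1C_2 × B_1A_1 = (-23, 46, -92).
Using B_1: Π has equation -23x + 46y - 92z = -299.
cos θ = |n₁·n₂| / (|n₁||n₂|) = |-230| / (√11109 · √21).
θ = arccos(0.47619) ≈ 61.6°.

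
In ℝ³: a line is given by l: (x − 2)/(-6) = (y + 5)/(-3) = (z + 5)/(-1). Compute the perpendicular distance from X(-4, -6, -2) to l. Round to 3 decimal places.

4.222

l has direction (-6, -3, -1) through (2, -5, -5).
Taking (2, -5, -5) on l with direction v = (-6, -3, -1): w = X − (2, -5, -5) = (-6, -1, 3), and w × v = (10, -24, 12).
Distance = |w × v| / |v| = √820 / √46 ≈ 4.222.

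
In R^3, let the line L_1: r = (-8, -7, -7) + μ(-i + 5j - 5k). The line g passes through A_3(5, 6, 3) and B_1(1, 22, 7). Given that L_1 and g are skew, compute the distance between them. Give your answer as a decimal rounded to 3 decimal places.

A direction vector for g is B_1 − A_3 = (-4, 16, 4).
Common perpendicular direction n = (-1, 5, -5) × (-4, 16, 4) = (100, 24, 4).
With w = (5, 6, 3) − (-8, -7, -7) = (13, 13, 10), w · n = 1652.
Distance = |w · n| / |n| = |1652| / √10592 ≈ 16.052.

16.052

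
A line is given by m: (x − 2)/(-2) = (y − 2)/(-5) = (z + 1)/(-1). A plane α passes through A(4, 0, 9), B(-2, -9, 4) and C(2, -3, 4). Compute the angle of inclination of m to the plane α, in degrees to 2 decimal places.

11.69

m has direction (-2, -5, -1) through (2, 2, -1).
AB = (-6, -9, -5), AC = (-2, -3, -5); a normal to α is AB × AC = (30, -20, 0).
Using A: α has equation 30x - 20y = 120.
sin θ = |n·v| / (|n||v|) = |40| / (√1300 · √30) = 0.20255.
θ ≈ 11.69°.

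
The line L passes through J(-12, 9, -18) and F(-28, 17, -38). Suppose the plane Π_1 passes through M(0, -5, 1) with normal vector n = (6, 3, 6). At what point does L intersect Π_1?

(0, 3, -3)

A direction vector for L is F − J = (-16, 8, -20).
Π_1: n·r = n·M gives 6x + 3y + 6z = -9.
Substitute r = (-12, 9, -18) + t(-16, 8, -20) into the plane: -153 + (-192)t = -9, so t = -3/4.
Intersection: (-12, 9, -18) + (-3/4)·(-16, 8, -20) = (0, 3, -3).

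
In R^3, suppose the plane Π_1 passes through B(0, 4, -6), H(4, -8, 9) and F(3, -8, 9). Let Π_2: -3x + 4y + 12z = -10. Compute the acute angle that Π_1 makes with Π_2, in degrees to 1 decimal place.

35.2

BH = (4, -12, 15), BF = (3, -12, 15); a normal to Π_1 is BH × BF = (0, -15, -12).
Using B: Π_1 has equation -15y - 12z = 12.
cos θ = |n₁·n₂| / (|n₁||n₂|) = |-204| / (√369 · √169).
θ = arccos(0.81691) ≈ 35.2°.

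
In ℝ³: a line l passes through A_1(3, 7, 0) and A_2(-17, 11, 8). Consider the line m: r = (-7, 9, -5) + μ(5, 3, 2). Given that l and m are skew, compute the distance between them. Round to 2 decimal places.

A direction vector for l is A_2 − A_1 = (-20, 4, 8).
Common perpendicular direction n = (-20, 4, 8) × (5, 3, 2) = (-16, 80, -80).
With w = (-7, 9, -5) − (3, 7, 0) = (-10, 2, -5), w · n = 720.
Distance = |w · n| / |n| = |720| / √13056 ≈ 6.30.

6.30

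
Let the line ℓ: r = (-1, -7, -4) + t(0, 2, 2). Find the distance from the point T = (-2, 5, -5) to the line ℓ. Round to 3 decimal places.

9.247

Taking (-1, -7, -4) on ℓ with direction v = (0, 2, 2): w = T − (-1, -7, -4) = (-1, 12, -1), and w × v = (26, 2, -2).
Distance = |w × v| / |v| = √684 / √8 ≈ 9.247.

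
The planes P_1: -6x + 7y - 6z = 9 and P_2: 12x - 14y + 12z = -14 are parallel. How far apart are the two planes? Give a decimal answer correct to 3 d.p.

0.182

Rescale P_2 by 1/(-2): -6x + 7y - 6z = 7. Then distance = |9 − 7| / √121 ≈ 0.182.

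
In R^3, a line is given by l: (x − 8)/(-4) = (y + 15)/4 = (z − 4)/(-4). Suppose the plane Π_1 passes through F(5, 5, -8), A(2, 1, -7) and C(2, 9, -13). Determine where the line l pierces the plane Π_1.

l has direction (-4, 4, -4) through (8, -15, 4).
FA = (-3, -4, 1), FC = (-3, 4, -5); a normal to Π_1 is FA × FC = (16, -18, -24).
Using F: Π_1 has equation 16x - 18y - 24z = 182.
Substitute r = (8, -15, 4) + t(-4, 4, -4) into the plane: 302 + (-40)t = 182, so t = 3.
Intersection: (8, -15, 4) + 3·(-4, 4, -4) = (-4, -3, -8).

(-4, -3, -8)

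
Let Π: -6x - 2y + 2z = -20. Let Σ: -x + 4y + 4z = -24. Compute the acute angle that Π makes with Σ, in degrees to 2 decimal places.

cos θ = |n₁·n₂| / (|n₁||n₂|) = |6| / (√44 · √33).
θ = arccos(0.15746) ≈ 80.94°.

80.94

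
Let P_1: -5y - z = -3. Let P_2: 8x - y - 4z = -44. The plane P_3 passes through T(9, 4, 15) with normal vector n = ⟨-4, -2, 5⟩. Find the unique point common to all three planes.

P_3: n·r = n·T gives -4x - 2y + 5z = 31.
Solving the 3×3 linear system -5y - z = -3, 8x - y - 4z = -44, -4x - 2y + 5z = 31 (e.g. by elimination or Cramer's rule, determinant = 140) gives (-4, 0, 3).

(-4, 0, 3)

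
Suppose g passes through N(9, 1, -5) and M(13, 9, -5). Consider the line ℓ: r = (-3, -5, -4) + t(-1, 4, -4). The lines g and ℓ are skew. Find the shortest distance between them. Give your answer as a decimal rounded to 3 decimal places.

A direction vector for g is M − N = (4, 8, 0).
Common perpendicular direction n = (4, 8, 0) × (-1, 4, -4) = (-32, 16, 24).
With w = (-3, -5, -4) − (9, 1, -5) = (-12, -6, 1), w · n = 312.
Distance = |w · n| / |n| = |312| / √1856 ≈ 7.242.

7.242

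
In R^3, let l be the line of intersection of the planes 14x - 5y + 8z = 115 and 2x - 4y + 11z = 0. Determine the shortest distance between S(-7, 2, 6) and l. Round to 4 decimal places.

Direction of l: (14, -5, 8) × (2, -4, 11) = (-23, -138, -46).
A point on l: solving the two plane equations with x = 8 gives (8, -7, -4).
Taking (8, -7, -4) on l with direction v = (-23, -138, -46): w = S − (8, -7, -4) = (-15, 9, 10), and w × v = (966, -920, 2277).
Distance = |w × v| / |v| = √6964285 / √21689 ≈ 17.9192.

17.9192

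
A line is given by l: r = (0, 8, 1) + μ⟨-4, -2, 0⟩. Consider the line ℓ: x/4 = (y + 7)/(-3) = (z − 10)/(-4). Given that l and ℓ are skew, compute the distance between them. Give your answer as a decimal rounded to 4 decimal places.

15.6525

ℓ has direction (4, -3, -4) through (0, -7, 10).
Common perpendicular direction n = (-4, -2, 0) × (4, -3, -4) = (8, -16, 20).
With w = (0, -7, 10) − (0, 8, 1) = (0, -15, 9), w · n = 420.
Distance = |w · n| / |n| = |420| / √720 ≈ 15.6525.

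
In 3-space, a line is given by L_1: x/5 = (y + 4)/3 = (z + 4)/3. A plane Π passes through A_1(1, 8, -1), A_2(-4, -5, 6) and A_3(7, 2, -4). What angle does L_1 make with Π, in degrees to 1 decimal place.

L_1 has direction (5, 3, 3) through (0, -4, -4).
A_1A_2 = (-5, -13, 7), A_1A_3 = (6, -6, -3); a normal to Π is A_1A_2 × A_1A_3 = (81, 27, 108).
Using A_1: Π has equation 81x + 27y + 108z = 189.
sin θ = |n·v| / (|n||v|) = |810| / (√18954 · √43) = 0.89722.
θ ≈ 63.8°.

63.8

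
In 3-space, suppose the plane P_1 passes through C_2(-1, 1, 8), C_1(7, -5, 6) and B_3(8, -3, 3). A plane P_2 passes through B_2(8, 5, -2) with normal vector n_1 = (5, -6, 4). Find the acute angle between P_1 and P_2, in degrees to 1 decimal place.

78.6

C_2C_1 = (8, -6, -2), C_2B_3 = (9, -4, -5); a normal to P_1 is C_2C_1 × C_2B_3 = (22, 22, 22).
Using C_2: P_1 has equation 22x + 22y + 22z = 176.
P_2: n_1·r = n_1·B_2 gives 5x - 6y + 4z = 2.
cos θ = |n₁·n₂| / (|n₁||n₂|) = |66| / (√1452 · √77).
θ = arccos(0.19739) ≈ 78.6°.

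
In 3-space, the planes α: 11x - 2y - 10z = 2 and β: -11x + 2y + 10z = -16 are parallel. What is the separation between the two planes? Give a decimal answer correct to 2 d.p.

Rescale β by 1/(-1): 11x - 2y - 10z = 16. Then distance = |2 − 16| / √225 ≈ 0.93.

0.93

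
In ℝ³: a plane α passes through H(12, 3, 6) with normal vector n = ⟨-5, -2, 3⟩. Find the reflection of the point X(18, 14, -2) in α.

(-2, 6, 10)

α: n·r = n·H gives -5x - 2y + 3z = -48.
λ = (n·X − d)/|n|² = (-124 − (-48))/38 = -2.
Reflection = X − 2λn = (18, 14, -2) − (-4)·(-5, -2, 3) = (-2, 6, 10).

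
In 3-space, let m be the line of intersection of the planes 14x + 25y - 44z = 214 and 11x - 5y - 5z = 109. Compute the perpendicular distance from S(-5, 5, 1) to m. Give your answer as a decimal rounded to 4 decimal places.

Direction of m: (14, 25, -44) × (11, -5, -5) = (-345, -414, -345).
A point on m: solving the two plane equations with x = 4 gives (4, -6, -7).
Taking (4, -6, -7) on m with direction v = (-345, -414, -345): w = S − (4, -6, -7) = (-9, 11, 8), and w × v = (-483, -5865, 7521).
Distance = |w × v| / |v| = √91196955 / √409446 ≈ 14.9242.

14.9242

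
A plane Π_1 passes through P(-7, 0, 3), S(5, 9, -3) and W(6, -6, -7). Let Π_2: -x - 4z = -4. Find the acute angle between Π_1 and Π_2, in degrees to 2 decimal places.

PS = (12, 9, -6), PW = (13, -6, -10); a normal to Π_1 is PS × PW = (-126, 42, -189).
Using P: Π_1 has equation -126x + 42y - 189z = 315.
cos θ = |n₁·n₂| / (|n₁||n₂|) = |882| / (√53361 · √17).
θ = arccos(0.92605) ≈ 22.17°.

22.17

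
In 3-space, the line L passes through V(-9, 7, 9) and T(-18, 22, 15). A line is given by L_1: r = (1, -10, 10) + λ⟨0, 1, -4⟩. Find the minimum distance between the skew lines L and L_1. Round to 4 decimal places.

A direction vector for L is T − V = (-9, 15, 6).
Common perpendicular direction n = (-9, 15, 6) × (0, 1, -4) = (-66, -36, -9).
With w = (1, -10, 10) − (-9, 7, 9) = (10, -17, 1), w · n = -57.
Distance = |w · n| / |n| = |-57| / √5733 ≈ 0.7528.

0.7528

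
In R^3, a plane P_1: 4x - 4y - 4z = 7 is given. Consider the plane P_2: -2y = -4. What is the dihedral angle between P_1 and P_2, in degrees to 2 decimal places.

54.74

cos θ = |n₁·n₂| / (|n₁||n₂|) = |8| / (√48 · √4).
θ = arccos(0.57735) ≈ 54.74°.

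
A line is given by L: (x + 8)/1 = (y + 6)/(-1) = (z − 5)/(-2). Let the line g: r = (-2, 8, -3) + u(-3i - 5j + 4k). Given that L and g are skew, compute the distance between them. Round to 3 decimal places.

0.492

L has direction (1, -1, -2) through (-8, -6, 5).
Common perpendicular direction n = (1, -1, -2) × (-3, -5, 4) = (-14, 2, -8).
With w = (-2, 8, -3) − (-8, -6, 5) = (6, 14, -8), w · n = 8.
Distance = |w · n| / |n| = |8| / √264 ≈ 0.492.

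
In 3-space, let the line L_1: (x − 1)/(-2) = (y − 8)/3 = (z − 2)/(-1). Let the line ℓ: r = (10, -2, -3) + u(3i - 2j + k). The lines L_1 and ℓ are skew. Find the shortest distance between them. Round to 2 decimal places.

L_1 has direction (-2, 3, -1) through (1, 8, 2).
Common perpendicular direction n = (-2, 3, -1) × (3, -2, 1) = (1, -1, -5).
With w = (10, -2, -3) − (1, 8, 2) = (9, -10, -5), w · n = 44.
Distance = |w · n| / |n| = |44| / √27 ≈ 8.47.

8.47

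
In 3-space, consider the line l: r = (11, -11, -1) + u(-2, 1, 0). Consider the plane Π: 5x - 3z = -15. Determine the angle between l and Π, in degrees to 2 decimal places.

sin θ = |n·v| / (|n||v|) = |-10| / (√34 · √5) = 0.76696.
θ ≈ 50.08°.

50.08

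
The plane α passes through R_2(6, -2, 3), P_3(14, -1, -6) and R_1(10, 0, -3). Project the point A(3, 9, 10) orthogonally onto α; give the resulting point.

R_2P_3 = (8, 1, -9), R_2R_1 = (4, 2, -6); a normal to α is R_2P_3 × R_2R_1 = (12, 12, 12).
Using R_2: α has equation 12x + 12y + 12z = 84.
Foot = A − λn with λ = (n·A − d)/|n|² = (264 − 84)/432 = 5/12.
Foot = (3, 9, 10) − (5/12)·(12, 12, 12) = (-2, 4, 5).

(-2, 4, 5)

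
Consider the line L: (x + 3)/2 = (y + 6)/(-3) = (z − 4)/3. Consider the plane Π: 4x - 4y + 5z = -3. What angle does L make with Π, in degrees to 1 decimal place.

81.3

L has direction (2, -3, 3) through (-3, -6, 4).
sin θ = |n·v| / (|n||v|) = |35| / (√57 · √22) = 0.98837.
θ ≈ 81.3°.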